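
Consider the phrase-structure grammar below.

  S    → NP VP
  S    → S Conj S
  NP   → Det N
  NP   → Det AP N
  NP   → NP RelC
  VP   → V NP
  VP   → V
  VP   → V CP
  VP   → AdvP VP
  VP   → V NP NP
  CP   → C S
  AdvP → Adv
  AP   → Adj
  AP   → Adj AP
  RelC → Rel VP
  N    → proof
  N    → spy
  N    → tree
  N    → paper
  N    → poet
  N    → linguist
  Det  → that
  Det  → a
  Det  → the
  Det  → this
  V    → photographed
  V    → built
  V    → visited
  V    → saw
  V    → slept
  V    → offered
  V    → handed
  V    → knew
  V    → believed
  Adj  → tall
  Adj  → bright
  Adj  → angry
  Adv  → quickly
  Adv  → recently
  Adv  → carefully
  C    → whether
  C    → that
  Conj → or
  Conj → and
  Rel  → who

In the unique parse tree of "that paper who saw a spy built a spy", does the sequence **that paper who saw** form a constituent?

[S [NP [NP [Det that] [N paper]] [RelC [Rel who] [VP [V saw] [NP [Det a] [N spy]]]]] [VP [V built] [NP [Det a] [N spy]]]]
The smallest constituent containing 'that paper who saw' is the NP spanning 'that paper who saw a spy'; no single node in the tree dominates exactly the given words.

No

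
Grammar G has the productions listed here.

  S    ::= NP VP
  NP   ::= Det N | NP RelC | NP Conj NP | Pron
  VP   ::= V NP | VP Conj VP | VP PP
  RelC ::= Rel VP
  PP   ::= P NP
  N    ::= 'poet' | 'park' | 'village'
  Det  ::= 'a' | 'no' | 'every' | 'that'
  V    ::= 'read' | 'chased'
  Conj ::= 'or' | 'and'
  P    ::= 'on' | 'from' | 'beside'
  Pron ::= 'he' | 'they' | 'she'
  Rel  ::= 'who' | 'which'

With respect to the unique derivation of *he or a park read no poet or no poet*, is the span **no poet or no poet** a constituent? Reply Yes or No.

Yes

[S [NP [NP [Pron he]] [Conj or] [NP [Det a] [N park]]] [VP [V read] [NP [NP [Det no] [N poet]] [Conj or] [NP [Det no] [N poet]]]]]
The words 'no poet or no poet' are exhaustively dominated by a single NP node (built by NP → NP Conj NP), so they form a constituent.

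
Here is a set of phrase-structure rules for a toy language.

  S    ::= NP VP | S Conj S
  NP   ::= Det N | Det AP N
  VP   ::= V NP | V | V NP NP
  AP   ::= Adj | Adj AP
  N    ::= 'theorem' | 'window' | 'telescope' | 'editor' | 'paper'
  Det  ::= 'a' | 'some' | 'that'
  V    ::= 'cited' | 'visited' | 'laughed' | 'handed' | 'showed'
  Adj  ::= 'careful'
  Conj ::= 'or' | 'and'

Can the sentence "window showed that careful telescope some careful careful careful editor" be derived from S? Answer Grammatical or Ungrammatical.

Ungrammatical

For S → NP VP, no prefix of the string parses as an NP. The alternative S rule S → S Conj S likewise has no satisfying split.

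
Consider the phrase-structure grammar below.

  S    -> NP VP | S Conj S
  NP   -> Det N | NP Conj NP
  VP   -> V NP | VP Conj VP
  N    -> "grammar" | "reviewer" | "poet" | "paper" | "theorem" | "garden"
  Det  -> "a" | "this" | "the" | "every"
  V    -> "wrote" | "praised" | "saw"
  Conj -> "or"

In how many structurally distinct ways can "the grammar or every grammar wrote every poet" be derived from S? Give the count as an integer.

1

[S [NP [NP [Det the] [N grammar]] [Conj or] [NP [Det every] [N grammar]]] [VP [V wrote] [NP [Det every] [N poet]]]]
No rule offers an alternative attachment or grouping for any span, so this is the only derivation.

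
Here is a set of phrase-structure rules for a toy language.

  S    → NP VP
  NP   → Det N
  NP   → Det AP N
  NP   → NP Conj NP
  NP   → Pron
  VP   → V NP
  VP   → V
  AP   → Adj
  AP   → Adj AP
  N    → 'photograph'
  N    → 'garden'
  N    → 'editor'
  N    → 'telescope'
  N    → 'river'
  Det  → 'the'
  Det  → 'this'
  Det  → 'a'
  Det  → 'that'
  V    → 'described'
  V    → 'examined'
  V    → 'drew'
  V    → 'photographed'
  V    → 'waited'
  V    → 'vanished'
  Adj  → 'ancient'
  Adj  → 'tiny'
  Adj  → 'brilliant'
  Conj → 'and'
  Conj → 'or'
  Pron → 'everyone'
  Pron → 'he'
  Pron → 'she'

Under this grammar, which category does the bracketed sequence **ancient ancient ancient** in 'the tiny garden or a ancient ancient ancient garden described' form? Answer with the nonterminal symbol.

AP

[S [NP [NP [Det the] [AP [Adj tiny]] [N garden]] [Conj or] [NP [Det a] [AP [Adj ancient] [AP [Adj ancient] [AP [Adj ancient]]]] [N garden]]] [VP [V described]]]
The span 'ancient ancient ancient' is the AP node built by AP → Adj AP.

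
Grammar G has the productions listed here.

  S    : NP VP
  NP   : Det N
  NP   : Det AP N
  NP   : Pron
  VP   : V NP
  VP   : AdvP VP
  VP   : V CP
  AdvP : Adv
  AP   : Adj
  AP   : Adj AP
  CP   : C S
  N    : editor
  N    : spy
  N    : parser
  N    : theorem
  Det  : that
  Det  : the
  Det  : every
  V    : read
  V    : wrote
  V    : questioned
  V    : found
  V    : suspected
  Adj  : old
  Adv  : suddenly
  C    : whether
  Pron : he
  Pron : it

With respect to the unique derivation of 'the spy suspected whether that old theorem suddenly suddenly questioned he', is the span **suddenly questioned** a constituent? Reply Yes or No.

[S [NP [Det the] [N spy]] [VP [V suspected] [CP [C whether] [S [NP [Det that] [AP [Adj old]] [N theorem]] [VP [AdvP [Adv suddenly]] [VP [AdvP [Adv suddenly]] [VP [V questioned] [NP [Pron he]]]]]]]]]
The smallest constituent containing 'suddenly questioned' is the VP spanning 'suddenly questioned he'; no single node in the tree dominates exactly the given words.

No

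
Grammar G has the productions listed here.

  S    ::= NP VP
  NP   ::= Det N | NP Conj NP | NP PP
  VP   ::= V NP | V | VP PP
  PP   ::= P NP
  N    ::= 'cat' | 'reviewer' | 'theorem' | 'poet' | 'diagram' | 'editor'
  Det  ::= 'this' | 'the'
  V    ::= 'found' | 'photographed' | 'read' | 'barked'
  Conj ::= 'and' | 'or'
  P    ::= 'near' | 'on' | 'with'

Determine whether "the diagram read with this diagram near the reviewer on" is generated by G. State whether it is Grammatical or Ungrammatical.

For S → NP VP, the only prefix that parses as NP is 'the diagram', but the remainder 'read with this diagram near the reviewer on' is not a VP under these rules.

Ungrammatical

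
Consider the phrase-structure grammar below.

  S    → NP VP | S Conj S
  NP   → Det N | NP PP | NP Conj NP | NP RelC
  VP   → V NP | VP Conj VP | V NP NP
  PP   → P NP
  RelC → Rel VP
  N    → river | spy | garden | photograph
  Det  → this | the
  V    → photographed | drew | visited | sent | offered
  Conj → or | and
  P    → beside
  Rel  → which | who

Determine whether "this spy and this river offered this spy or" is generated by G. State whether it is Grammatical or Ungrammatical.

Ungrammatical

For S → NP VP, every NP-prefix leaves a non-VP remainder: after 'this spy' the remainder is not a VP; after 'this spy and this river' the remainder is not a VP. The alternative S rule S → S Conj S likewise has no satisfying split.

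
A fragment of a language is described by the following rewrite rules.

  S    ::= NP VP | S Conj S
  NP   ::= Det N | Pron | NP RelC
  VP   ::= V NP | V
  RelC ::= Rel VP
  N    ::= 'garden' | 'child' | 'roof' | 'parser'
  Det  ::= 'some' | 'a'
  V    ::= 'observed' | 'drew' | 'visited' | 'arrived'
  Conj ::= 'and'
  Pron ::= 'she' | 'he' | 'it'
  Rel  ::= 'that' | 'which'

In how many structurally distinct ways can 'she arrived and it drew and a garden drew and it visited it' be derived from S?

Two of the 5 distinct bracketings:
[S [S [NP [Pron she]] [VP [V arrived]]] [Conj and] [S [S [NP [Pron it]] [VP [V drew]]] [Conj and] [S [S [NP [Det a] [N garden]] [VP [V drew]]] [Conj and] [S [NP [Pron it]] [VP [V visited] [NP [Pron it]]]]]]]
[S [S [NP [Pron she]] [VP [V arrived]]] [Conj and] [S [S [S [NP [Pron it]] [VP [V drew]]] [Conj and] [S [NP [Det a] [N garden]] [VP [V drew]]]] [Conj and] [S [NP [Pron it]] [VP [V visited] [NP [Pron it]]]]]]
The trees differ in how a recursive rule is bracketed over the same span.

5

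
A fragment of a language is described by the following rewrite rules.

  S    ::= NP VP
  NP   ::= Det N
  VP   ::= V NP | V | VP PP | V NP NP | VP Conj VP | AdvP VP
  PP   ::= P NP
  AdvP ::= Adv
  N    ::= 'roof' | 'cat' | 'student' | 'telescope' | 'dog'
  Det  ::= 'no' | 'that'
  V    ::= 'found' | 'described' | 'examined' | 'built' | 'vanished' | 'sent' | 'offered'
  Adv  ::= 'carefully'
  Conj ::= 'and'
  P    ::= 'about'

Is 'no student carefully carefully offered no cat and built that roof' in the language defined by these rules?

S
  NP
    Det: no
    N: student
  VP
    VP
      AdvP
        Adv: carefully
      VP
        AdvP
          Adv: carefully
        VP
          V: offered
          NP
            Det: no
            N: cat
    Conj: and
    VP
      V: built
      NP
        Det: that
        N: roof
The bracketing above is licensed at every node by one of the given productions, with S at the root.

Grammatical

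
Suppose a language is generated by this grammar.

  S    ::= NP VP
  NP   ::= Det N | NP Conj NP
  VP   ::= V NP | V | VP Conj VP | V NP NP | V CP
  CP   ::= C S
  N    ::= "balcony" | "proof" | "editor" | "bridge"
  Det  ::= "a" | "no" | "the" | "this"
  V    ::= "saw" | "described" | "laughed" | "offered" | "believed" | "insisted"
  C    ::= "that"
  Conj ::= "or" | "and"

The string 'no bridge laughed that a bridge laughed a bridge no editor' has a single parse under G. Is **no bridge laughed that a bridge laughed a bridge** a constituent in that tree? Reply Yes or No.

[S [NP [Det no] [N bridge]] [VP [V laughed] [CP [C that] [S [NP [Det a] [N bridge]] [VP [V laughed] [NP [Det a] [N bridge]] [NP [Det no] [N editor]]]]]]]
The smallest constituent containing 'no bridge laughed that a bridge laughed a bridge' is the S spanning 'no bridge laughed that a bridge laughed a bridge no editor'; no single node in the tree dominates exactly the given words.

No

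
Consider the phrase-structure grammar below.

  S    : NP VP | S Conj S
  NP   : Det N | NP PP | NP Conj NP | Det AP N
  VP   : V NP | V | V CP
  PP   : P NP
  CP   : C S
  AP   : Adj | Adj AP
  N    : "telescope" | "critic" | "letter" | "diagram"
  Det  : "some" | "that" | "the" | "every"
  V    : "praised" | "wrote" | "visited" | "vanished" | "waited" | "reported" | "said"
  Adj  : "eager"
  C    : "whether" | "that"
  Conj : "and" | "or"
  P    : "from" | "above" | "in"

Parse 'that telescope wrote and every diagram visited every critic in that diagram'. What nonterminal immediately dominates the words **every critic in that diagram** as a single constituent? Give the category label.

NP

S
  S
    NP
      Det: that
      N: telescope
    VP
      V: wrote
  Conj: and
  S
    NP
      Det: every
      N: diagram
    VP
      V: visited
      NP
        NP
          Det: every
          N: critic
        PP
          P: in
          NP
            Det: that
            N: diagram
The span 'every critic in that diagram' is the NP node built by NP → NP PP.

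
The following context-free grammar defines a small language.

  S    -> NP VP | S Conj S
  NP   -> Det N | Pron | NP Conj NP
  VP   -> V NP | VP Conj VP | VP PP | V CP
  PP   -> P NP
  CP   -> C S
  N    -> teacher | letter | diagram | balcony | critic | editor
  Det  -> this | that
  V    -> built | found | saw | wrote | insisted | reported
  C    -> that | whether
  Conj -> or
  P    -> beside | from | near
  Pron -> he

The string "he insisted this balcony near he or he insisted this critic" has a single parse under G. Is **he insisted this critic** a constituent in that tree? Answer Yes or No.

Yes

[S [S [NP [Pron he]] [VP [VP [V insisted] [NP [Det this] [N balcony]]] [PP [P near] [NP [Pron he]]]]] [Conj or] [S [NP [Pron he]] [VP [V insisted] [NP [Det this] [N critic]]]]]
The words 'he insisted this critic' are exhaustively dominated by a single S node (built by S → NP VP), so they form a constituent.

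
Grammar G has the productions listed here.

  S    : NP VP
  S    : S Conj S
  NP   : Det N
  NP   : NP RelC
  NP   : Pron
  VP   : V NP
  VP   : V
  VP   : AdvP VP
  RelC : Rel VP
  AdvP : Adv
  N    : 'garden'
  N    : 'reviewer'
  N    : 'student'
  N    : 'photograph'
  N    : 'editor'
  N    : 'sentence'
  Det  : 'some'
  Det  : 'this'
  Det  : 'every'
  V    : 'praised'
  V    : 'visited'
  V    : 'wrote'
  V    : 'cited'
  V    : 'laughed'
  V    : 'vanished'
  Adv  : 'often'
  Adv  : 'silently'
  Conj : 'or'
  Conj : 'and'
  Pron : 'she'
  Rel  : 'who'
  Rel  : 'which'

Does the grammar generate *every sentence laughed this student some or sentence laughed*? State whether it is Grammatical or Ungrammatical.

Ungrammatical

An N word can never sit immediately before a Det word in any string this grammar generates, so the substring 'student some' rules out a derivation.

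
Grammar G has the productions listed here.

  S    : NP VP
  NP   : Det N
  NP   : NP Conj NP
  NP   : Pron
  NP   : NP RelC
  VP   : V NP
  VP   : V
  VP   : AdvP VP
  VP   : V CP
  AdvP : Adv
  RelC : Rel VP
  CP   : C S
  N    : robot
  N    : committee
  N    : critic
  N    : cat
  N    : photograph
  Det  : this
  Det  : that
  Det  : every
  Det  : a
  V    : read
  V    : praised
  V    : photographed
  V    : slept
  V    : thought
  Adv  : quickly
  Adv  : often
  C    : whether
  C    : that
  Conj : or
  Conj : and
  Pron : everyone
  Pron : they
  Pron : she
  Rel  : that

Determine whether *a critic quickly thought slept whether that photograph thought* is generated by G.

Ungrammatical

For S → NP VP, the only prefix that parses as NP is 'a critic', but the remainder 'quickly thought slept whether that photograph thought' is not a VP under these rules.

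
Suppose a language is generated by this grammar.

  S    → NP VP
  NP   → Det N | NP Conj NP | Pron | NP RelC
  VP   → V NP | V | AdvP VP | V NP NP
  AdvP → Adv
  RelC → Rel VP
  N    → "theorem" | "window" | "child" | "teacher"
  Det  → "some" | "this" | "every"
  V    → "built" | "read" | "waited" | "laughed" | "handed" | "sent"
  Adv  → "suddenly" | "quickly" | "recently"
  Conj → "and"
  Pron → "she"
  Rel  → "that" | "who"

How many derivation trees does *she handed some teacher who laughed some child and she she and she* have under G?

Two of the 4 distinct bracketings:
[S [NP [Pron she]] [VP [V handed] [NP [NP [NP [Det some] [N teacher]] [RelC [Rel who] [VP [V laughed] [NP [NP [Det some] [N child]] [Conj and] [NP [Pron she]]] [NP [Pron she]]]]] [Conj and] [NP [Pron she]]]]]
[S [NP [Pron she]] [VP [V handed] [NP [NP [Det some] [N teacher]] [RelC [Rel who] [VP [V laughed] [NP [NP [Det some] [N child]] [Conj and] [NP [Pron she]]] [NP [NP [Pron she]] [Conj and] [NP [Pron she]]]]]]]]
The trees differ in how a recursive rule is bracketed over the same span.

4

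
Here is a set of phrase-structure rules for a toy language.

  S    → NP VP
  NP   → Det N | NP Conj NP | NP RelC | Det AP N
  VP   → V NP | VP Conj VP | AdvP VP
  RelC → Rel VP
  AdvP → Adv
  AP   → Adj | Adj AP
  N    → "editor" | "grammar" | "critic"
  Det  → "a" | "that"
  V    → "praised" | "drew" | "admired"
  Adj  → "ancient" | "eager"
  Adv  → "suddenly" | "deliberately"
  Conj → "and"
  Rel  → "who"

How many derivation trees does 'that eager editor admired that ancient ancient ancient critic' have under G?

[S [NP [Det that] [AP [Adj eager]] [N editor]] [VP [V admired] [NP [Det that] [AP [Adj ancient] [AP [Adj ancient] [AP [Adj ancient]]]] [N critic]]]]
No rule offers an alternative attachment or grouping for any span, so this is the only derivation.

1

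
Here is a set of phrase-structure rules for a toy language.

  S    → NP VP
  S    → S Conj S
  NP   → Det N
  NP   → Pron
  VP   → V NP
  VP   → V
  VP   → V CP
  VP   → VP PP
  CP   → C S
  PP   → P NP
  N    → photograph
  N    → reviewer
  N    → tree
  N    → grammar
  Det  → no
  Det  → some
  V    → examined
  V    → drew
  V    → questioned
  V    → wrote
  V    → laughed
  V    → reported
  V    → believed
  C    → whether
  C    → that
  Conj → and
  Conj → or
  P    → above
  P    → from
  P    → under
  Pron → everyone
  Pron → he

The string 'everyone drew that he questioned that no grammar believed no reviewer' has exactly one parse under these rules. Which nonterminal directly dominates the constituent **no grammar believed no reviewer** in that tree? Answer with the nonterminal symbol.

S
  NP
    Pron: everyone
  VP
    V: drew
    CP
      C: that
      S
        NP
          Pron: he
        VP
          V: questioned
          CP
            C: that
            S
              NP
                Det: no
                N: grammar
              VP
                V: believed
                NP
                  Det: no
                  N: reviewer
The span 'no grammar believed no reviewer' is the S node built by S → NP VP.
Its mother is the CP built by CP → C S.

CP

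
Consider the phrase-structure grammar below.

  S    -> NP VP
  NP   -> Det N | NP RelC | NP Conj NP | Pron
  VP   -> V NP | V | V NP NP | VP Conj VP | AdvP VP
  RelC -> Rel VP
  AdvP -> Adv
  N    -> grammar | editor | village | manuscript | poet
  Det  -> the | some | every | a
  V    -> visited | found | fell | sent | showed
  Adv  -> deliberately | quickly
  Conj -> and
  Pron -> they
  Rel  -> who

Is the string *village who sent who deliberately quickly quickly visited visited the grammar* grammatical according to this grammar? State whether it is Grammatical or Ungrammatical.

For S → NP VP, no prefix of the string parses as an NP.

Ungrammatical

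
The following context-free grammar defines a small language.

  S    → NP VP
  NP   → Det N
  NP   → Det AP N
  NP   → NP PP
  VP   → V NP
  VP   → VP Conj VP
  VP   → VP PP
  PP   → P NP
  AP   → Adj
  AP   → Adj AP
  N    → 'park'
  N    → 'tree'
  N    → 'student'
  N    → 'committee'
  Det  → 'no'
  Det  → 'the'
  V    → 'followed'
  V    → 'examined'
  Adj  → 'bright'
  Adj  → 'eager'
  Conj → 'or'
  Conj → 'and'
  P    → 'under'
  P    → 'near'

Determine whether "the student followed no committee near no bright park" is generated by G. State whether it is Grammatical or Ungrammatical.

Grammatical

[S [NP [Det the] [N student]] [VP [V followed] [NP [NP [Det no] [N committee]] [PP [P near] [NP [Det no] [AP [Adj bright]] [N park]]]]]]
Every word is introduced by a lexical rule and the phrasal rules combine the resulting categories into a single S.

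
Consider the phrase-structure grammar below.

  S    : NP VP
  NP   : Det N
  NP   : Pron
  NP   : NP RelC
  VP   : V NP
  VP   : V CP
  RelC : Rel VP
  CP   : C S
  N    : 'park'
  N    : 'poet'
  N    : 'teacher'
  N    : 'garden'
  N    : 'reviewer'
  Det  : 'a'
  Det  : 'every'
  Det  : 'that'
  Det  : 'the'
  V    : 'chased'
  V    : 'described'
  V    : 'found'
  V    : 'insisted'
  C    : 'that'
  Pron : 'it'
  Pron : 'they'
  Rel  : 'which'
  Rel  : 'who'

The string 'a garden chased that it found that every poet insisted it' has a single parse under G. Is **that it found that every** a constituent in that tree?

No

[S [NP [Det a] [N garden]] [VP [V chased] [CP [C that] [S [NP [Pron it]] [VP [V found] [CP [C that] [S [NP [Det every] [N poet]] [VP [V insisted] [NP [Pron it]]]]]]]]]]
The smallest constituent containing 'that it found that every' is the CP spanning 'that it found that every poet insisted it'; no single node in the tree dominates exactly the given words.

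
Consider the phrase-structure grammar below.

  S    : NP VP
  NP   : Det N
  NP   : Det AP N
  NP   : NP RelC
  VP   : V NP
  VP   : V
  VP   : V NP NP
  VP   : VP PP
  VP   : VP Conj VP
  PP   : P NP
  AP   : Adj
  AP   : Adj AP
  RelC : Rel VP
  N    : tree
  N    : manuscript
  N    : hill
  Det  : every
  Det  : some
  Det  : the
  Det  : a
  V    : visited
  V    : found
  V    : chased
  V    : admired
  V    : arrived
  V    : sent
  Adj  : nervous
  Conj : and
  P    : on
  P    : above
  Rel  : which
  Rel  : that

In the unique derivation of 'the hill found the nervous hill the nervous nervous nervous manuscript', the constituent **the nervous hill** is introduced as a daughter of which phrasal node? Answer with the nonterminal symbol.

VP

S
  NP
    Det: the
    N: hill
  VP
    V: found
    NP
      Det: the
      AP
        Adj: nervous
      N: hill
    NP
      Det: the
      AP
        Adj: nervous
        AP
          Adj: nervous
          AP
            Adj: nervous
      N: manuscript
The span 'the nervous hill' is the NP node built by NP → Det AP N.
Its mother is the VP built by VP → V NP NP.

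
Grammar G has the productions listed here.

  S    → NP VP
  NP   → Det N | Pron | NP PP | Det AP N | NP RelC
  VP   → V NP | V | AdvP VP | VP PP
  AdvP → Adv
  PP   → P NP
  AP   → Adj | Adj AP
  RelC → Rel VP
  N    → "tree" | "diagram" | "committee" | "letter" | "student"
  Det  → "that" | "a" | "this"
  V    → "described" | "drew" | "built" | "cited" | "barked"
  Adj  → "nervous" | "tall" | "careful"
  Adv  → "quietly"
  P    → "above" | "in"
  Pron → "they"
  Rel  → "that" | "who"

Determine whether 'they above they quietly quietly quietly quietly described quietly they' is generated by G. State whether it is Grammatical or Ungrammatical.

An Adv word can never sit immediately before a Pron word in any string this grammar generates, so the substring 'quietly they' rules out a derivation.

Ungrammatical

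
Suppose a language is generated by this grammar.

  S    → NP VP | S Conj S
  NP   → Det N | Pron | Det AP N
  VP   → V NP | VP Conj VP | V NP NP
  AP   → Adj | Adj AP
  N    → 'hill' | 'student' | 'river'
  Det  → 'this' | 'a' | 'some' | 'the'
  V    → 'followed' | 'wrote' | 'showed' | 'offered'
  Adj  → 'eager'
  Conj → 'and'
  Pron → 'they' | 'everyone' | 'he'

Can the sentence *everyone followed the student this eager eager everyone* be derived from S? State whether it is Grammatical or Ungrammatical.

Ungrammatical

An Adj word can never sit immediately before a Pron word in any string this grammar generates, so the substring 'eager everyone' rules out a derivation.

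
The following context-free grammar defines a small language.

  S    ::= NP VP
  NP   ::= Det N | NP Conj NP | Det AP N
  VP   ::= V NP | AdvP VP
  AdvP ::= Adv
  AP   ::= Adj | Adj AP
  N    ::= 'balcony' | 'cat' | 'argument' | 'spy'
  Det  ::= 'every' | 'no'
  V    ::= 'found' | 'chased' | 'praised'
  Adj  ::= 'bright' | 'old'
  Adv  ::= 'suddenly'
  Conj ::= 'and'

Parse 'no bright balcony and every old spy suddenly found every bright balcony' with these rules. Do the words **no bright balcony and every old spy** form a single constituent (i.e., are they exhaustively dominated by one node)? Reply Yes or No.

[S [NP [NP [Det no] [AP [Adj bright]] [N balcony]] [Conj and] [NP [Det every] [AP [Adj old]] [N spy]]] [VP [AdvP [Adv suddenly]] [VP [V found] [NP [Det every] [AP [Adj bright]] [N balcony]]]]]
The words 'no bright balcony and every old spy' are exhaustively dominated by a single NP node (built by NP → NP Conj NP), so they form a constituent.

Yes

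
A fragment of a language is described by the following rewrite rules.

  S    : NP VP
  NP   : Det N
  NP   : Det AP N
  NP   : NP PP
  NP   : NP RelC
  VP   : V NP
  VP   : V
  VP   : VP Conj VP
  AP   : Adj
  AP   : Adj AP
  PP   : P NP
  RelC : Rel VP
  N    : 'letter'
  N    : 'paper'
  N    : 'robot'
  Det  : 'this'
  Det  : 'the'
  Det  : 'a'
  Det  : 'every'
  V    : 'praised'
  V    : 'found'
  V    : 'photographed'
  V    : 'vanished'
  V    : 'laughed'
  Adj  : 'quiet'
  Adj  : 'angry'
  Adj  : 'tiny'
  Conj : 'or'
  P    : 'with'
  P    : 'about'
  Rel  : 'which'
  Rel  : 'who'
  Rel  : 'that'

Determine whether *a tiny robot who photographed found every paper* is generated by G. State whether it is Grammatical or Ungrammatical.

S
  NP
    NP
      Det: a
      AP
        Adj: tiny
      N: robot
    RelC
      Rel: who
      VP
        V: photographed
  VP
    V: found
    NP
      Det: every
      N: paper
Each bracket corresponds to one application of a listed rule, so the string is derivable from S.

Grammatical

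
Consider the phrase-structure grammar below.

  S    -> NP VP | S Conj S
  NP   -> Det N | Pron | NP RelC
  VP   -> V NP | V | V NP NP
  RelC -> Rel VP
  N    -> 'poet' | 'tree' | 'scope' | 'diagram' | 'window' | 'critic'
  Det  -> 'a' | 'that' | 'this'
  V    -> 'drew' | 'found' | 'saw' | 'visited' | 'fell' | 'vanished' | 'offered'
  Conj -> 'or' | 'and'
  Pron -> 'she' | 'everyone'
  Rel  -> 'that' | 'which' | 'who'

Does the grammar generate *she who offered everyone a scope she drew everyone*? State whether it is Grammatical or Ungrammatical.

For S → NP VP, every NP-prefix leaves a non-VP remainder: after 'she' the remainder is not a VP; after 'she who offered' the remainder is not a VP; after 'she who offered everyone' the remainder is not a VP (and 1 more). The alternative S rule S → S Conj S likewise has no satisfying split.

Ungrammatical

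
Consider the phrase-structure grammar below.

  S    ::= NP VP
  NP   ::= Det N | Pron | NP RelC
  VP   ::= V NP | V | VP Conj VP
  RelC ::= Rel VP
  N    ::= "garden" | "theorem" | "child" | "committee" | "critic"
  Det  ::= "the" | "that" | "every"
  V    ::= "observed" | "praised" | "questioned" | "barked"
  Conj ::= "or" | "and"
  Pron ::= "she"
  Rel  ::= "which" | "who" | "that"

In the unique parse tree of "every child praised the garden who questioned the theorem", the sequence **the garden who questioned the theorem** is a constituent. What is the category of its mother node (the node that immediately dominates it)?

S
  NP
    Det: every
    N: child
  VP
    V: praised
    NP
      NP
        Det: the
        N: garden
      RelC
        Rel: who
        VP
          V: questioned
          NP
            Det: the
            N: theorem
The span 'the garden who questioned the theorem' is the NP node built by NP → NP RelC.
Its mother is the VP built by VP → V NP.

VP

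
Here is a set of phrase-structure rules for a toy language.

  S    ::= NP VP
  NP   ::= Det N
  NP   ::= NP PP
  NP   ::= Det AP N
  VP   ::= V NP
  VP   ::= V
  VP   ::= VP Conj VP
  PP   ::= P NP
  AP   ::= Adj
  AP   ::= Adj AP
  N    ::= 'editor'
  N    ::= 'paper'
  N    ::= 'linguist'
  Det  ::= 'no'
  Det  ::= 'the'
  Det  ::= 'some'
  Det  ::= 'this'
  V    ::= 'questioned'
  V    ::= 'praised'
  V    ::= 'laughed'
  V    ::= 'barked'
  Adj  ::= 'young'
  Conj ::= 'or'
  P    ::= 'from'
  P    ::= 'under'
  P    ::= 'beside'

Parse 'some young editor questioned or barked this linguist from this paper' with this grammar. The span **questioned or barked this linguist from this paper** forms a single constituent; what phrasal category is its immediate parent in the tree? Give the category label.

S

[S [NP [Det some] [AP [Adj young]] [N editor]] [VP [VP [V questioned]] [Conj or] [VP [V barked] [NP [NP [Det this] [N linguist]] [PP [P from] [NP [Det this] [N paper]]]]]]]
The span 'questioned or barked this linguist from this paper' is the VP node built by VP → VP Conj VP.
Its mother is the S built by S → NP VP.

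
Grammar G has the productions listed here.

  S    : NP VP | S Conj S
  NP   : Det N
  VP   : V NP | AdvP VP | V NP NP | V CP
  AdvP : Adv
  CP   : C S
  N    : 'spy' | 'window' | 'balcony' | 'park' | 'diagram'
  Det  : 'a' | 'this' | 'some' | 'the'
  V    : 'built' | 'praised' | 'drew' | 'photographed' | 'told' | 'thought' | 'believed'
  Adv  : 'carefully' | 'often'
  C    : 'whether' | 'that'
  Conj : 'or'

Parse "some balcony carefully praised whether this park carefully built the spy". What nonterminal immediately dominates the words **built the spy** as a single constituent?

[S [NP [Det some] [N balcony]] [VP [AdvP [Adv carefully]] [VP [V praised] [CP [C whether] [S [NP [Det this] [N park]] [VP [AdvP [Adv carefully]] [VP [V built] [NP [Det the] [N spy]]]]]]]]]
The span 'built the spy' is the VP node built by VP → V NP.

VP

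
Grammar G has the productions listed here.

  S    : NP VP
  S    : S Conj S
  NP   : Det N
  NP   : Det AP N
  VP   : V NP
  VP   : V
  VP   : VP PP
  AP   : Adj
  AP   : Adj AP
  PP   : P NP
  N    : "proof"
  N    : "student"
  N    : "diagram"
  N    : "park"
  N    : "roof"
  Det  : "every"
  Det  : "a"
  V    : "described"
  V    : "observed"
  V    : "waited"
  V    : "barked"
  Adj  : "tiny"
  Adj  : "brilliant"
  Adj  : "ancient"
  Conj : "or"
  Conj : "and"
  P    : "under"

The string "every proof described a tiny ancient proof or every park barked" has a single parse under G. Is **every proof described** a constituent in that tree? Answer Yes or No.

[S [S [NP [Det every] [N proof]] [VP [V described] [NP [Det a] [AP [Adj tiny] [AP [Adj ancient]]] [N proof]]]] [Conj or] [S [NP [Det every] [N park]] [VP [V barked]]]]
The smallest constituent containing 'every proof described' is the S spanning 'every proof described a tiny ancient proof'; no single node in the tree dominates exactly the given words.

No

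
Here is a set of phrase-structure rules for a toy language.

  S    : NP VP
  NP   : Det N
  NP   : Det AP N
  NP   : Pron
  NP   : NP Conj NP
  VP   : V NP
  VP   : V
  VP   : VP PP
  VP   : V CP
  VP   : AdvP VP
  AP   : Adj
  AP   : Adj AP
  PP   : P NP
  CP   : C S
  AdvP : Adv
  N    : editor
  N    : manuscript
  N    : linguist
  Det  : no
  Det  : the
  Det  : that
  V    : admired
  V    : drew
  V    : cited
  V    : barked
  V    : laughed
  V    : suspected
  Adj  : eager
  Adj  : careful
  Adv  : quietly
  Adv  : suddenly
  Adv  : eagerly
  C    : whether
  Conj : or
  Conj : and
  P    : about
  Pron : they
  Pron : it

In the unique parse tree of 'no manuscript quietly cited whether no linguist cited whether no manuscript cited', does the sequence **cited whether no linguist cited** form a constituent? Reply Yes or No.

No

[S [NP [Det no] [N manuscript]] [VP [AdvP [Adv quietly]] [VP [V cited] [CP [C whether] [S [NP [Det no] [N linguist]] [VP [V cited] [CP [C whether] [S [NP [Det no] [N manuscript]] [VP [V cited]]]]]]]]]]
The smallest constituent containing 'cited whether no linguist cited' is the VP spanning 'cited whether no linguist cited whether no manuscript cited'; no single node in the tree dominates exactly the given words.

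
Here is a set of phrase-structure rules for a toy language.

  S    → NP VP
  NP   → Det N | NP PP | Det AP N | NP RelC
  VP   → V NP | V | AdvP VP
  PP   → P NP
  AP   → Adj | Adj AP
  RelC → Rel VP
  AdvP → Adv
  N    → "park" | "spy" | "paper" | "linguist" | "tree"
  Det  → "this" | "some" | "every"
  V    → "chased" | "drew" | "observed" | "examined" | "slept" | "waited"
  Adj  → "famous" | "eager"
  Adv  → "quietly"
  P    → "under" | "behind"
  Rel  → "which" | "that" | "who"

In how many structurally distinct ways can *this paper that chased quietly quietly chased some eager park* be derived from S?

[S [NP [NP [Det this] [N paper]] [RelC [Rel that] [VP [V chased]]]] [VP [AdvP [Adv quietly]] [VP [AdvP [Adv quietly]] [VP [V chased] [NP [Det some] [AP [Adj eager]] [N park]]]]]]
No rule offers an alternative attachment or grouping for any span, so this is the only derivation.

1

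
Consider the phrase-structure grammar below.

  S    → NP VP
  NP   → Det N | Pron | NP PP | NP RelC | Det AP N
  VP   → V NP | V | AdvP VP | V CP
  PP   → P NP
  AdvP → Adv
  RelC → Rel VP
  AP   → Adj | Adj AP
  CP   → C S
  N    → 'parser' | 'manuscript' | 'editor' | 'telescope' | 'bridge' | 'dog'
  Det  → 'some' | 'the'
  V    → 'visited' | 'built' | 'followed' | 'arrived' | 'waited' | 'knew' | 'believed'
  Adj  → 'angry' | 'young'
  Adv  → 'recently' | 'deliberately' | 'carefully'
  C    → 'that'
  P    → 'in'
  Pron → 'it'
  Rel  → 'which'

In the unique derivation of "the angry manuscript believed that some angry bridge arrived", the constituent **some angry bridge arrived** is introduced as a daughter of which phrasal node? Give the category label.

S
  NP
    Det: the
    AP
      Adj: angry
    N: manuscript
  VP
    V: believed
    CP
      C: that
      S
        NP
          Det: some
          AP
            Adj: angry
          N: bridge
        VP
          V: arrived
The span 'some angry bridge arrived' is the S node built by S → NP VP.
Its mother is the CP built by CP → C S.

CP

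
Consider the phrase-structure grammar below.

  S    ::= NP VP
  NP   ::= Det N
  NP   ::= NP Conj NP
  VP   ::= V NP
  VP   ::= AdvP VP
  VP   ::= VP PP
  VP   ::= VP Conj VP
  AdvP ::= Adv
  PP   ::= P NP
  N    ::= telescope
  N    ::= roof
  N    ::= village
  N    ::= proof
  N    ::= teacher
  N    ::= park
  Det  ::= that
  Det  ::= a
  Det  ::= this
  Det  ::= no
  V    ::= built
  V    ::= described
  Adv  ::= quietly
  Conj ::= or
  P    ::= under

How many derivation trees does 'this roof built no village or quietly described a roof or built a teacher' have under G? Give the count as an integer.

3

Two of the 3 distinct bracketings:
[S [NP [Det this] [N roof]] [VP [VP [V built] [NP [Det no] [N village]]] [Conj or] [VP [AdvP [Adv quietly]] [VP [VP [V described] [NP [Det a] [N roof]]] [Conj or] [VP [V built] [NP [Det a] [N teacher]]]]]]]
[S [NP [Det this] [N roof]] [VP [VP [V built] [NP [Det no] [N village]]] [Conj or] [VP [VP [AdvP [Adv quietly]] [VP [V described] [NP [Det a] [N roof]]]] [Conj or] [VP [V built] [NP [Det a] [N teacher]]]]]]
The trees differ in how a recursive rule is bracketed over the same span.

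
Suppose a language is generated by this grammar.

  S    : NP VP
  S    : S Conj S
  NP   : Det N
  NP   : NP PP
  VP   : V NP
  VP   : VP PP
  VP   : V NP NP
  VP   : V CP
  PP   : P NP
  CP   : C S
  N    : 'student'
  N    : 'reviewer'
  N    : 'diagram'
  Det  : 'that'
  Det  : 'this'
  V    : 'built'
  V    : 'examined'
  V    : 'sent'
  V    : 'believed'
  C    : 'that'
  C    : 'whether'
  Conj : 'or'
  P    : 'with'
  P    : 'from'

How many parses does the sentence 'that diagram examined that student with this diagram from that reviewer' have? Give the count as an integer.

5

Two of the 5 distinct bracketings:
[S [NP [Det that] [N diagram]] [VP [V examined] [NP [NP [Det that] [N student]] [PP [P with] [NP [NP [Det this] [N diagram]] [PP [P from] [NP [Det that] [N reviewer]]]]]]]]
[S [NP [Det that] [N diagram]] [VP [V examined] [NP [NP [NP [Det that] [N student]] [PP [P with] [NP [Det this] [N diagram]]]] [PP [P from] [NP [Det that] [N reviewer]]]]]]
The trees differ in how a recursive rule is bracketed over the same span.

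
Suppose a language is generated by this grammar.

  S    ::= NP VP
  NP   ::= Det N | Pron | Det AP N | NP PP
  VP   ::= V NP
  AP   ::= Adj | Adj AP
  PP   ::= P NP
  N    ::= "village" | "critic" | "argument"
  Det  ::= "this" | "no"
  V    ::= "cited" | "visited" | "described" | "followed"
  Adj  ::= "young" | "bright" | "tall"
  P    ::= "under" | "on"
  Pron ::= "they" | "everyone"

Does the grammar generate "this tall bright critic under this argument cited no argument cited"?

For S → NP VP, every NP-prefix leaves a non-VP remainder: after 'this tall bright critic' the remainder is not a VP; after 'this tall bright critic under this argument' the remainder is not a VP.

Ungrammatical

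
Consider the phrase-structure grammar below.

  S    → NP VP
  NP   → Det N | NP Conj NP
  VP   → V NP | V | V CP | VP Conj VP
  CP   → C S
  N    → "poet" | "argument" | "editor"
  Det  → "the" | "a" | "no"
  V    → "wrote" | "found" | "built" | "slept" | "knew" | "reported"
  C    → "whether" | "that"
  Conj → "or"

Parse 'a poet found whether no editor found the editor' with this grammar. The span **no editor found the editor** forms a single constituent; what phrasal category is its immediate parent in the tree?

S
  NP
    Det: a
    N: poet
  VP
    V: found
    CP
      C: whether
      S
        NP
          Det: no
          N: editor
        VP
          V: found
          NP
            Det: the
            N: editor
The span 'no editor found the editor' is the S node built by S → NP VP.
Its mother is the CP built by CP → C S.

CP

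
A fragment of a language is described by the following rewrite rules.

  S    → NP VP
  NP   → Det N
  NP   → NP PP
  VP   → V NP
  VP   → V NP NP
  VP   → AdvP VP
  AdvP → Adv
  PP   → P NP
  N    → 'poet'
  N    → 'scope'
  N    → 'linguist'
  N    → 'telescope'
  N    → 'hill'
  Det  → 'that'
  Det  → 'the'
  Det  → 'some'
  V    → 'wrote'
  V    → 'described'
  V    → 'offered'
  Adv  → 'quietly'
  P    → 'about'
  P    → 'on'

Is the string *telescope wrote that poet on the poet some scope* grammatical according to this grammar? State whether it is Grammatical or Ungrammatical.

For S → NP VP, no prefix of the string parses as an NP.

Ungrammatical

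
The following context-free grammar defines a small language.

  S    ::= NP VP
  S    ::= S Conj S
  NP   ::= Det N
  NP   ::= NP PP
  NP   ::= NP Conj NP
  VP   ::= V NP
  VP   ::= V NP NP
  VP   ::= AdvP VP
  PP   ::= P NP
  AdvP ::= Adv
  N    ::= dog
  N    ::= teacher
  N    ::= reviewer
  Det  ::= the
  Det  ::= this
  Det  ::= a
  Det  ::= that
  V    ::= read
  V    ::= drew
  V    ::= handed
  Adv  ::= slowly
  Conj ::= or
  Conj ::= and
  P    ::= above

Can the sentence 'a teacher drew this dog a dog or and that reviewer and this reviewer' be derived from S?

A Conj word can never sit immediately before a Conj word in any string this grammar generates, so the substring 'or and' rules out a derivation.

Ungrammatical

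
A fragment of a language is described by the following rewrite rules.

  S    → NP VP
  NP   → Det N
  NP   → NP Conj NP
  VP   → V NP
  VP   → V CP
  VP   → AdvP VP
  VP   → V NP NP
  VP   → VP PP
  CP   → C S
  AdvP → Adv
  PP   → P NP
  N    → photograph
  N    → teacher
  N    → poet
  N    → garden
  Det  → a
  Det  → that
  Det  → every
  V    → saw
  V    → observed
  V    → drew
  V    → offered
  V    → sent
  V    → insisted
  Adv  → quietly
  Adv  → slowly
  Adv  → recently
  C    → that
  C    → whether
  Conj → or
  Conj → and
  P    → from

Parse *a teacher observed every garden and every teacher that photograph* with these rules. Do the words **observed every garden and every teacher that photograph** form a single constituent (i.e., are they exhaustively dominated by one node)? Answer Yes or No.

Yes

[S [NP [Det a] [N teacher]] [VP [V observed] [NP [NP [Det every] [N garden]] [Conj and] [NP [Det every] [N teacher]]] [NP [Det that] [N photograph]]]]
The words 'observed every garden and every teacher that photograph' are exhaustively dominated by a single VP node (built by VP → V NP NP), so they form a constituent.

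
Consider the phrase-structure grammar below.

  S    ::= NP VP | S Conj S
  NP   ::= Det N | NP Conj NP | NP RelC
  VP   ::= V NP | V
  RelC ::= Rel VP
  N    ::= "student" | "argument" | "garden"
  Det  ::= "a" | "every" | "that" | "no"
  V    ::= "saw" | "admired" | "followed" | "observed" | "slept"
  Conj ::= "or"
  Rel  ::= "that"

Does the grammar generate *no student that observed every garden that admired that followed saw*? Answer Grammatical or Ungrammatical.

Grammatical

S
  NP
    NP
      Det: no
      N: student
    RelC
      Rel: that
      VP
        V: observed
        NP
          NP
            NP
              Det: every
              N: garden
            RelC
              Rel: that
              VP
                V: admired
          RelC
            Rel: that
            VP
              V: followed
  VP
    V: saw
Each bracket corresponds to one application of a listed rule, so the string is derivable from S.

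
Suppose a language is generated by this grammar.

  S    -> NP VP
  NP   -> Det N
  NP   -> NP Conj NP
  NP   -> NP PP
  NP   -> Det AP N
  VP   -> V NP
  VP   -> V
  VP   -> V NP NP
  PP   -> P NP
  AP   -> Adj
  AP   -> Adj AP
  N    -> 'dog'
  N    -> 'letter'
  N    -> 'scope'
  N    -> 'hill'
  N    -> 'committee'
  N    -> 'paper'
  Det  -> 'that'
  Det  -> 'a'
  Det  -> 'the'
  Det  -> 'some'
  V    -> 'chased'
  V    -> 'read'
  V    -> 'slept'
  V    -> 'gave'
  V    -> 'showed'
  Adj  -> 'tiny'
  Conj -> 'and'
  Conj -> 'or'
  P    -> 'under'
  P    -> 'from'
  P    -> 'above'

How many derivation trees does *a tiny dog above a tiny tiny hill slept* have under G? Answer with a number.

[S [NP [NP [Det a] [AP [Adj tiny]] [N dog]] [PP [P above] [NP [Det a] [AP [Adj tiny] [AP [Adj tiny]]] [N hill]]]] [VP [V slept]]]
No rule offers an alternative attachment or grouping for any span, so this is the only derivation.

1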